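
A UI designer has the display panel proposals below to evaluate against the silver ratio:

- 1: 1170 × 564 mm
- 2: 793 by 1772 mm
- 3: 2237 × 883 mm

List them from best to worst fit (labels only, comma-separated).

3, 2, 1

Ratios: 1 = 1170 / 564 ≈ 2.074; 2 = 1772 / 793 ≈ 2.235; 3 = 2237 / 883 ≈ 2.533.
|Δ from 2.414|: 1 0.340; 2 0.179; 3 0.119.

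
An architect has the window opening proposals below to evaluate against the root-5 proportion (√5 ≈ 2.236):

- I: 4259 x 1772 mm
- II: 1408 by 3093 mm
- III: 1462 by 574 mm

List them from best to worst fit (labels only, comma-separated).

Ratios: I = 4259 / 1772 ≈ 2.403; II = 3093 / 1408 ≈ 2.197; III = 1462 / 574 ≈ 2.547.
|Δ from 2.236|: I 0.167; II 0.039; III 0.311.

II, I, III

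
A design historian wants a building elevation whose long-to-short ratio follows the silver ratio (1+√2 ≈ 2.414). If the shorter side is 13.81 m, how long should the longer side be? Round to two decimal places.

silver ratio ≈ 2.41421.
Longer side = 13.81 × 2.41421 ≈ 33.3402 → 33.34 m.

33.34 m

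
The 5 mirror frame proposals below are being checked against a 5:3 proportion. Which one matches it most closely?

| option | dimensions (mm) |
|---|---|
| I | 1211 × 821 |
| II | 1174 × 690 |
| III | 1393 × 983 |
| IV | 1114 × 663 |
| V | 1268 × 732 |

Ratios (long/short): I ≈ 1.475; II ≈ 1.701; III ≈ 1.417; IV ≈ 1.680; V ≈ 1.732.
5:3 ≈ 1.667; option IV is nearest (Δ 0.013).

IV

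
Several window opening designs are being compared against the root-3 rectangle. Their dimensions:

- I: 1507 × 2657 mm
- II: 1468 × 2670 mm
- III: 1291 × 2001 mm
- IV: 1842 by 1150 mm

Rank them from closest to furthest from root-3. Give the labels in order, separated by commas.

I, II, IV, III

Ratios: I = 2657 / 1507 ≈ 1.763; II = 2670 / 1468 ≈ 1.819; III = 2001 / 1291 ≈ 1.550; IV = 1842 / 1150 ≈ 1.602.
|Δ from 1.732|: I 0.031; II 0.087; III 0.182; IV 0.130.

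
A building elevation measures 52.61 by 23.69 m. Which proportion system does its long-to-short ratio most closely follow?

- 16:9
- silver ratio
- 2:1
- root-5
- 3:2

root-5

Ratio = 52.61 / 23.69 ≈ 2.221.
Distances: 16:9 1.778 (Δ 0.443); silver ratio 2.414 (Δ 0.193); 2:1 2.000 (Δ 0.221); root-5 2.236 (Δ 0.015); 3:2 1.500 (Δ 0.721).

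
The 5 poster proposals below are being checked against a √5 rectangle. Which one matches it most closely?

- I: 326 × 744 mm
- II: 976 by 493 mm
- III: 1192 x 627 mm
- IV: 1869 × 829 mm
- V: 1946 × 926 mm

Ratios (long/short): I ≈ 2.282; II ≈ 1.980; III ≈ 1.901; IV ≈ 2.255; V ≈ 2.102.
root-5 ≈ 2.236; option IV is nearest (Δ 0.019).

IV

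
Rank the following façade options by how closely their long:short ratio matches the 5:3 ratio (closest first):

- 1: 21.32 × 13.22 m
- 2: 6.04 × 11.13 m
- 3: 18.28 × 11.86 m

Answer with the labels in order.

1, 3, 2

1: 21.32/13.22 ≈ 1.613 → |1.613 − 1.667| = 0.054
2: 11.13/6.04 ≈ 1.843 → |1.843 − 1.667| = 0.176
3: 18.28/11.86 ≈ 1.541 → |1.541 − 1.667| = 0.126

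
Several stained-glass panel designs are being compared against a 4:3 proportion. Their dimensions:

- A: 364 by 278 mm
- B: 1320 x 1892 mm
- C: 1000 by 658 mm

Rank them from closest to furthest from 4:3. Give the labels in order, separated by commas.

A, B, C

A: 364/278 ≈ 1.309 → |1.309 − 1.333| = 0.024
B: 1892/1320 ≈ 1.433 → |1.433 − 1.333| = 0.100
C: 1000/658 ≈ 1.520 → |1.520 − 1.333| = 0.187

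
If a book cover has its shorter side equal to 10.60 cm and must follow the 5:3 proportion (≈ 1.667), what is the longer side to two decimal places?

17.67 cm

5:3 ≈ 1.66667.
Longer side = 10.60 × 1.66667 ≈ 17.6667 → 17.67 cm.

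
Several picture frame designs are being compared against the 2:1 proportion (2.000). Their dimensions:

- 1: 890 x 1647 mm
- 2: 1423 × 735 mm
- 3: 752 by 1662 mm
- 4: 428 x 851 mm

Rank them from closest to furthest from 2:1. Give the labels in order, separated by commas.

Ratios: 1 = 1647 / 890 ≈ 1.851; 2 = 1423 / 735 ≈ 1.936; 3 = 1662 / 752 ≈ 2.210; 4 = 851 / 428 ≈ 1.988.
|Δ from 2.000|: 1 0.149; 2 0.064; 3 0.210; 4 0.012.

4, 2, 1, 3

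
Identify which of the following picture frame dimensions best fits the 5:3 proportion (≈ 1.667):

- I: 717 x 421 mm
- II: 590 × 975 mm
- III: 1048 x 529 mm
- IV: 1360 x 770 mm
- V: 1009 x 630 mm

Ratios (long/short): I ≈ 1.703; II ≈ 1.653; III ≈ 1.981; IV ≈ 1.766; V ≈ 1.602.
5:3 ≈ 1.667; option II is nearest (Δ 0.014).

II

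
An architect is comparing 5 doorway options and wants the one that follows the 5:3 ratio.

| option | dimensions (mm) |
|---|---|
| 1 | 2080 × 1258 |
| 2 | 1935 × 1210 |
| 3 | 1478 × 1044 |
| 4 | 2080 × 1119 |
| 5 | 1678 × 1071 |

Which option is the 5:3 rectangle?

Target 5:3 ≈ 1.667.
1: 1.653 (Δ0.014)  2: 1.599 (Δ0.068)  3: 1.416 (Δ0.251)  4: 1.859 (Δ0.192)  5: 1.567 (Δ0.100)

1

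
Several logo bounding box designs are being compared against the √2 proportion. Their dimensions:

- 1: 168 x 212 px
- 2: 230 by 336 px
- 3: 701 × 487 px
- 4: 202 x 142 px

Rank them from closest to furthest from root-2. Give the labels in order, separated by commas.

4, 3, 2, 1

Ratios: 1 = 212 / 168 ≈ 1.262; 2 = 336 / 230 ≈ 1.461; 3 = 701 / 487 ≈ 1.439; 4 = 202 / 142 ≈ 1.423.
|Δ from 1.414|: 1 0.152; 2 0.047; 3 0.025; 4 0.009.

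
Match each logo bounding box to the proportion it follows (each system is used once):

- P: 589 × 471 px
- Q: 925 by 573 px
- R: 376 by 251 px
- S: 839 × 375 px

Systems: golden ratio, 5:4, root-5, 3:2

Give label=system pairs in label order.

P=5:4, Q=golden ratio, R=3:2, S=root-5

Ratios: P ≈ 1.251; Q ≈ 1.614; R ≈ 1.498; S ≈ 2.237.
Targets: golden ratio ≈ 1.618; 5:4 ≈ 1.250; root-5 ≈ 2.236; 3:2 ≈ 1.500.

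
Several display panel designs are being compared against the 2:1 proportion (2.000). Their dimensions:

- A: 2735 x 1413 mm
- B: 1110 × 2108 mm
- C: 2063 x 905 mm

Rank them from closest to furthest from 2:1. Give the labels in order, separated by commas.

A: 2735/1413 ≈ 1.936 → |1.936 − 2.000| = 0.064
B: 2108/1110 ≈ 1.899 → |1.899 − 2.000| = 0.101
C: 2063/905 ≈ 2.280 → |2.280 − 2.000| = 0.280

A, B, C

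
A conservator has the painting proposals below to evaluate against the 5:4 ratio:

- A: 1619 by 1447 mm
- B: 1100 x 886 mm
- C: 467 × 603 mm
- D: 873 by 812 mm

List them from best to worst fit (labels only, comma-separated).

Ratios: A = 1619 / 1447 ≈ 1.119; B = 1100 / 886 ≈ 1.242; C = 603 / 467 ≈ 1.291; D = 873 / 812 ≈ 1.075.
|Δ from 1.250|: A 0.131; B 0.008; C 0.041; D 0.175.

B, C, A, D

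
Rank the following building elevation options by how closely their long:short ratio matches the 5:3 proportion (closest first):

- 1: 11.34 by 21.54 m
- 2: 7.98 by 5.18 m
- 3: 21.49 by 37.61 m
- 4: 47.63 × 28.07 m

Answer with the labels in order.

4, 3, 2, 1

Ratios: 1 = 21.54 / 11.34 ≈ 1.899; 2 = 7.98 / 5.18 ≈ 1.541; 3 = 37.61 / 21.49 ≈ 1.750; 4 = 47.63 / 28.07 ≈ 1.697.
|Δ from 1.667|: 1 0.232; 2 0.126; 3 0.083; 4 0.030.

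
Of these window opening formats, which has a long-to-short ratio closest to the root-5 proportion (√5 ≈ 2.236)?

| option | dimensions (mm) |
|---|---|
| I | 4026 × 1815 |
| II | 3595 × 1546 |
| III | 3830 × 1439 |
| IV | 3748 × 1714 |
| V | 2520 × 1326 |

Ratios (long/short): I ≈ 2.218; II ≈ 2.325; III ≈ 2.662; IV ≈ 2.187; V ≈ 1.900.
root-5 ≈ 2.236; option I is nearest (Δ 0.018).

I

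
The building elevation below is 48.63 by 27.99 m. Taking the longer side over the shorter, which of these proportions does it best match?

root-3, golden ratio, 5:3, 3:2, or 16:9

root-3

Ratio = 48.63 / 27.99 ≈ 1.737.
Distances: root-3 1.732 (Δ 0.005); golden ratio 1.618 (Δ 0.119); 5:3 1.667 (Δ 0.070); 3:2 1.500 (Δ 0.237); 16:9 1.778 (Δ 0.041).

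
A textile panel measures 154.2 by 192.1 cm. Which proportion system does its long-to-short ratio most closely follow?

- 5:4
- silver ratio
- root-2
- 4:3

5:4

Ratio = 192.1 / 154.2 ≈ 1.246.
Distances: 5:4 1.250 (Δ 0.004); silver ratio 2.414 (Δ 1.168); root-2 1.414 (Δ 0.168); 4:3 1.333 (Δ 0.087).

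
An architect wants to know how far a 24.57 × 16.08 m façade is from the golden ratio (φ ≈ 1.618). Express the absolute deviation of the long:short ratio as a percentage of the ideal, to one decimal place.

Ratio = 24.57 / 16.08 ≈ 1.5280.
Ideal golden ratio ≈ 1.6180. |1.5280 − 1.6180| / 1.6180 ≈ 5.56% → 5.6%.

5.6%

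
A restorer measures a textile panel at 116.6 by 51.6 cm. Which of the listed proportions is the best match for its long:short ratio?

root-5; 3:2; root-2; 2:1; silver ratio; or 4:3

Ratio = 116.6 / 51.6 ≈ 2.260.
Distances: root-5 2.236 (Δ 0.024); 3:2 1.500 (Δ 0.760); root-2 1.414 (Δ 0.846); 2:1 2.000 (Δ 0.260); silver ratio 2.414 (Δ 0.154); 4:3 1.333 (Δ 0.927).

root-5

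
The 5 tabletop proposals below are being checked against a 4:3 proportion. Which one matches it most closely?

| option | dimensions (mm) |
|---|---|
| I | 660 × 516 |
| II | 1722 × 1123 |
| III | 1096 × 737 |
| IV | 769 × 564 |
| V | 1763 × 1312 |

V

Target 4:3 ≈ 1.333.
I: 1.279 (Δ0.054)  II: 1.533 (Δ0.200)  III: 1.487 (Δ0.154)  IV: 1.363 (Δ0.030)  V: 1.344 (Δ0.011)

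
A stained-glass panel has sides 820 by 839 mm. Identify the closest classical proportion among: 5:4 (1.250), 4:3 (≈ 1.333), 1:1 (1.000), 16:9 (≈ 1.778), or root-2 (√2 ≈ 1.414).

1:1

Ratio = 839 / 820 ≈ 1.023.
Distances: 5:4 1.250 (Δ 0.227); 4:3 1.333 (Δ 0.310); 1:1 1.000 (Δ 0.023); 16:9 1.778 (Δ 0.755); root-2 1.414 (Δ 0.391).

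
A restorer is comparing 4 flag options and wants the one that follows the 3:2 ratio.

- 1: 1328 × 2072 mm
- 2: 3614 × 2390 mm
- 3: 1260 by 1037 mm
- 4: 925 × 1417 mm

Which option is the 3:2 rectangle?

2

Target 3:2 ≈ 1.500.
1: 1.560 (Δ0.060)  2: 1.512 (Δ0.012)  3: 1.215 (Δ0.285)  4: 1.532 (Δ0.032)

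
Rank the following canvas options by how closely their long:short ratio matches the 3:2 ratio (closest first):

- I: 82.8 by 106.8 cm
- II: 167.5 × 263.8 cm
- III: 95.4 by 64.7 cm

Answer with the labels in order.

III, II, I

I: 106.8/82.8 ≈ 1.290 → |1.290 − 1.500| = 0.210
II: 263.8/167.5 ≈ 1.575 → |1.575 − 1.500| = 0.075
III: 95.4/64.7 ≈ 1.474 → |1.474 − 1.500| = 0.026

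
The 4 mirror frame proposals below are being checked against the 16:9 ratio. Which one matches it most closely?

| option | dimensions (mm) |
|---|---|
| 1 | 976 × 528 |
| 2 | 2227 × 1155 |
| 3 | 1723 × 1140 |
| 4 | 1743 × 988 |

Ratios (long/short): 1 ≈ 1.848; 2 ≈ 1.928; 3 ≈ 1.511; 4 ≈ 1.764.
16:9 ≈ 1.778; option 4 is nearest (Δ 0.014).

4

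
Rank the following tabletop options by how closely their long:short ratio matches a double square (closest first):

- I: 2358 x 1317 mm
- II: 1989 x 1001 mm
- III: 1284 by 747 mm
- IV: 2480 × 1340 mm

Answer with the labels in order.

II, IV, I, III

I: 2358/1317 ≈ 1.790 → |1.790 − 2.000| = 0.210
II: 1989/1001 ≈ 1.987 → |1.987 − 2.000| = 0.013
III: 1284/747 ≈ 1.719 → |1.719 − 2.000| = 0.281
IV: 2480/1340 ≈ 1.851 → |1.851 − 2.000| = 0.149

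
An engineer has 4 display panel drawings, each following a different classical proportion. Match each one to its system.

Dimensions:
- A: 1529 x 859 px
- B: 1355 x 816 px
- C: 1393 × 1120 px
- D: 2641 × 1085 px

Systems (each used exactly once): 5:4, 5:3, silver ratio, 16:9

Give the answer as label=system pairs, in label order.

Ratios: A ≈ 1.780; B ≈ 1.661; C ≈ 1.244; D ≈ 2.434.
Targets: 5:4 ≈ 1.250; 5:3 ≈ 1.667; silver ratio ≈ 2.414; 16:9 ≈ 1.778.

A=16:9, B=5:3, C=5:4, D=silver ratio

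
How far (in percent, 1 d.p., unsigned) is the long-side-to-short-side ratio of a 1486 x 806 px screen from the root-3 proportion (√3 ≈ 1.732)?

6.4%

Ratio = 1486 / 806 ≈ 1.8437.
Ideal root-3 ≈ 1.7321. |1.8437 − 1.7321| / 1.7321 ≈ 6.44% → 6.4%.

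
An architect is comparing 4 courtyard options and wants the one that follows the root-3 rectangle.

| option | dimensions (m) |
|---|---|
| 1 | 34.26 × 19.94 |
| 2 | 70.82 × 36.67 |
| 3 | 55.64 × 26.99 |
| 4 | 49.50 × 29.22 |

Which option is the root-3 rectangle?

Target root-3 ≈ 1.732.
1: 1.718 (Δ0.014)  2: 1.931 (Δ0.199)  3: 2.062 (Δ0.330)  4: 1.694 (Δ0.038)

1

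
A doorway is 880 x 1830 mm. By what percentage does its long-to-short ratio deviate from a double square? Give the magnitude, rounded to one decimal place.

4.0%

Ratio = 1830 / 880 ≈ 2.0795.
Ideal 2:1 = 2.0000. |2.0795 − 2.0000| / 2.0000 ≈ 3.97% → 4.0%.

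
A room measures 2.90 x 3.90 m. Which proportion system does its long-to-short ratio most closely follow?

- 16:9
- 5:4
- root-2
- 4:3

4:3

Ratio = 3.90 / 2.90 ≈ 1.345.
Distances: 16:9 1.778 (Δ 0.433); 5:4 1.250 (Δ 0.095); root-2 1.414 (Δ 0.069); 4:3 1.333 (Δ 0.012).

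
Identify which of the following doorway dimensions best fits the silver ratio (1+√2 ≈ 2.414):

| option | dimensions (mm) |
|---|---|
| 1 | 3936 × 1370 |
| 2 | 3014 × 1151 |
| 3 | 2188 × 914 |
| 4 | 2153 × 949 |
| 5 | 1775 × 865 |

3

Target silver ratio ≈ 2.414.
1: 2.873 (Δ0.459)  2: 2.619 (Δ0.205)  3: 2.394 (Δ0.020)  4: 2.269 (Δ0.145)  5: 2.052 (Δ0.362)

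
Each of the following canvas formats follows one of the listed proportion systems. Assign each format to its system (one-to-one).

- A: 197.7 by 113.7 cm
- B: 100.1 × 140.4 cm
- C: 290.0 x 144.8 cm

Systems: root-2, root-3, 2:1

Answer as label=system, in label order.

A=root-3, B=root-2, C=2:1

Ratios: A ≈ 1.739; B ≈ 1.403; C ≈ 2.003.
Targets: root-2 ≈ 1.414; root-3 ≈ 1.732; 2:1 ≈ 2.000.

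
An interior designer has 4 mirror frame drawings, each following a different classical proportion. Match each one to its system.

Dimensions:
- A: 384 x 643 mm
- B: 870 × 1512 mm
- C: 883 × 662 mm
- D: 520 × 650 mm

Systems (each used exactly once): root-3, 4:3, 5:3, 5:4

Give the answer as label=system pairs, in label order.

A=5:3, B=root-3, C=4:3, D=5:4

A = 643/384 ≈ 1.674 → 5:3 (1.667)
B = 1512/870 ≈ 1.738 → root-3 (1.732)
C = 883/662 ≈ 1.334 → 4:3 (1.333)
D = 650/520 ≈ 1.250 → 5:4 (1.250)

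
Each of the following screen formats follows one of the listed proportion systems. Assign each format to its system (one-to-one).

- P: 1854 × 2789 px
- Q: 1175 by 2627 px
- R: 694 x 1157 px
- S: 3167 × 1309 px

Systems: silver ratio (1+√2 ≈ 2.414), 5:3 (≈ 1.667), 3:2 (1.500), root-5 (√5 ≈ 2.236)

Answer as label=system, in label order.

P=3:2, Q=root-5, R=5:3, S=silver ratio

P = 2789/1854 ≈ 1.504 → 3:2 (1.500)
Q = 2627/1175 ≈ 2.236 → root-5 (2.236)
R = 1157/694 ≈ 1.667 → 5:3 (1.667)
S = 3167/1309 ≈ 2.419 → silver ratio (2.414)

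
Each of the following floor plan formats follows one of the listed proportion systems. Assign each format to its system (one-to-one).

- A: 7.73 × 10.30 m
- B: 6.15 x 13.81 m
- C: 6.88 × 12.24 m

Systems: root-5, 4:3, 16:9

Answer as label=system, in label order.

Ratios: A ≈ 1.332; B ≈ 2.246; C ≈ 1.779.
Targets: root-5 ≈ 2.236; 4:3 ≈ 1.333; 16:9 ≈ 1.778.

A=4:3, B=root-5, C=16:9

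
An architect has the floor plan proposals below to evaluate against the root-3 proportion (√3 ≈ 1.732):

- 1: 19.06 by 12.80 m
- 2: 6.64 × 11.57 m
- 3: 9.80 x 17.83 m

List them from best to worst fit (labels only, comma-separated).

2, 3, 1

Ratios: 1 = 19.06 / 12.80 ≈ 1.489; 2 = 11.57 / 6.64 ≈ 1.742; 3 = 17.83 / 9.80 ≈ 1.819.
|Δ from 1.732|: 1 0.243; 2 0.010; 3 0.087.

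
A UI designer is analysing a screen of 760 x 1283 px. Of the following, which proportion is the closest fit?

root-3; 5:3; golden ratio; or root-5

1283/760 ≈ 1.688. Nearest candidates are 5:3 (1.667, off by 0.021) and root-3 (1.732, off by 0.044).

5:3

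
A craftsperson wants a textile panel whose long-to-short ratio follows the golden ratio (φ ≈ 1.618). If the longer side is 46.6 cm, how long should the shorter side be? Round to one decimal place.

28.8 cm

golden ratio ≈ 1.61803.
Shorter side = 46.6 ÷ 1.61803 ≈ 28.800 → 28.8 cm.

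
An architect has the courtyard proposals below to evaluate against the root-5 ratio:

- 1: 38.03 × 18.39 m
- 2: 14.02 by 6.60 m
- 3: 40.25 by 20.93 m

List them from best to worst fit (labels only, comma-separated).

1: 38.03/18.39 ≈ 2.068 → |2.068 − 2.236| = 0.168
2: 14.02/6.60 ≈ 2.124 → |2.124 − 2.236| = 0.112
3: 40.25/20.93 ≈ 1.923 → |1.923 − 2.236| = 0.313

2, 1, 3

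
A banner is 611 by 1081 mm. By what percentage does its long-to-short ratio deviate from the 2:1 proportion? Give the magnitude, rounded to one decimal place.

11.5%

Ratio = 1081 / 611 ≈ 1.7692.
Ideal 2:1 = 2.0000. |1.7692 − 2.0000| / 2.0000 ≈ 11.54% → 11.5%.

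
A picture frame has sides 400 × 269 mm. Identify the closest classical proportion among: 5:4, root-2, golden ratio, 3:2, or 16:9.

Ratio = 400 / 269 ≈ 1.487.
Distances: 5:4 1.250 (Δ 0.237); root-2 1.414 (Δ 0.073); golden ratio 1.618 (Δ 0.131); 3:2 1.500 (Δ 0.013); 16:9 1.778 (Δ 0.291).

3:2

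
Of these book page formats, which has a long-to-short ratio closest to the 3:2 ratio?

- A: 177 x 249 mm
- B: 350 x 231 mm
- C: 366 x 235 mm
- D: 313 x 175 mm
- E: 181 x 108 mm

Target 3:2 ≈ 1.500.
A: 1.407 (Δ0.093)  B: 1.515 (Δ0.015)  C: 1.557 (Δ0.057)  D: 1.789 (Δ0.289)  E: 1.676 (Δ0.176)

B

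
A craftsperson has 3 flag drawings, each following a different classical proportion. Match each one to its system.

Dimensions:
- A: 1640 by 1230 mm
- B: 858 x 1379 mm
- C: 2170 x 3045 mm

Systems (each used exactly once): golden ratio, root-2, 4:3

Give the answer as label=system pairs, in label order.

A = 1640/1230 ≈ 1.333 → 4:3 (1.333)
B = 1379/858 ≈ 1.607 → golden ratio (1.618)
C = 3045/2170 ≈ 1.403 → root-2 (1.414)

A=4:3, B=golden ratio, C=root-2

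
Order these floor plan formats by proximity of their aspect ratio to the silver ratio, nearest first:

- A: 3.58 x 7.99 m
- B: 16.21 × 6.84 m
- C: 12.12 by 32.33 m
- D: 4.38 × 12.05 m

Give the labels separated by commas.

A: 7.99/3.58 ≈ 2.232 → |2.232 − 2.414| = 0.182
B: 16.21/6.84 ≈ 2.370 → |2.370 − 2.414| = 0.044
C: 32.33/12.12 ≈ 2.667 → |2.667 − 2.414| = 0.253
D: 12.05/4.38 ≈ 2.751 → |2.751 − 2.414| = 0.337

B, A, C, D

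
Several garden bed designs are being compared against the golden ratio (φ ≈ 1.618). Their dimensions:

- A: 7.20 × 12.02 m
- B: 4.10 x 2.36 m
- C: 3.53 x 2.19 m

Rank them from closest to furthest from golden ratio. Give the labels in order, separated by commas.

Ratios: A = 12.02 / 7.20 ≈ 1.669; B = 4.10 / 2.36 ≈ 1.737; C = 3.53 / 2.19 ≈ 1.612.
|Δ from 1.618|: A 0.051; B 0.119; C 0.006.

C, A, B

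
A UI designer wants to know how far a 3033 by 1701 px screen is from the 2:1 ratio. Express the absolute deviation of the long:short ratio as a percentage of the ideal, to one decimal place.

10.8%

Ratio = 3033 / 1701 ≈ 1.7831.
Ideal 2:1 = 2.0000. |1.7831 − 2.0000| / 2.0000 ≈ 10.85% → 10.8%.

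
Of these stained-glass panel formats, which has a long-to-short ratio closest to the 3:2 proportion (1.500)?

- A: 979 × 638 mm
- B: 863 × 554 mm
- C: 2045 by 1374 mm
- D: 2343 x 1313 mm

C

Ratios (long/short): A ≈ 1.534; B ≈ 1.558; C ≈ 1.488; D ≈ 1.784.
3:2 ≈ 1.500; option C is nearest (Δ 0.012).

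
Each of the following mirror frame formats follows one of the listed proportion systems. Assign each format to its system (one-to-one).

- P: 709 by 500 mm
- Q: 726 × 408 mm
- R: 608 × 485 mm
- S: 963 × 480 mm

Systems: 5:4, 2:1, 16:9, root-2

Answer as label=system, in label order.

P = 709/500 ≈ 1.418 → root-2 (1.414)
Q = 726/408 ≈ 1.779 → 16:9 (1.778)
R = 608/485 ≈ 1.254 → 5:4 (1.250)
S = 963/480 ≈ 2.006 → 2:1 (2.000)

P=root-2, Q=16:9, R=5:4, S=2:1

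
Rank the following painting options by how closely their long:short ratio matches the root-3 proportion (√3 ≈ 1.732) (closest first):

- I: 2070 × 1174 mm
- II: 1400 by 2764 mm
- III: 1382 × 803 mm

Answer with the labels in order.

III, I, II

I: 2070/1174 ≈ 1.763 → |1.763 − 1.732| = 0.031
II: 2764/1400 ≈ 1.974 → |1.974 − 1.732| = 0.242
III: 1382/803 ≈ 1.721 → |1.721 − 1.732| = 0.011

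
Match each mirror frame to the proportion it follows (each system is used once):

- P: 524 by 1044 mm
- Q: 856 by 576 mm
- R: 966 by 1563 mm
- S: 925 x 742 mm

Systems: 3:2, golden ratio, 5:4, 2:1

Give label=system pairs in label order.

P = 1044/524 ≈ 1.992 → 2:1 (2.000)
Q = 856/576 ≈ 1.486 → 3:2 (1.500)
R = 1563/966 ≈ 1.618 → golden ratio (1.618)
S = 925/742 ≈ 1.247 → 5:4 (1.250)

P=2:1, Q=3:2, R=golden ratio, S=5:4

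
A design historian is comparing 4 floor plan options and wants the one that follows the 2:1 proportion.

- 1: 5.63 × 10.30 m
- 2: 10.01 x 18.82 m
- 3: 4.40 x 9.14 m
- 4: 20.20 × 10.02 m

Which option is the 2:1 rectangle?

Target 2:1 ≈ 2.000.
1: 1.829 (Δ0.171)  2: 1.880 (Δ0.120)  3: 2.077 (Δ0.077)  4: 2.016 (Δ0.016)

4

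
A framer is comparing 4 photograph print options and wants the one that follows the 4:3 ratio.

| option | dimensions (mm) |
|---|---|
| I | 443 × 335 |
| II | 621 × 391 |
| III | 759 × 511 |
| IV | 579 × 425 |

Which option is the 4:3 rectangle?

I

Target 4:3 ≈ 1.333.
I: 1.322 (Δ0.011)  II: 1.588 (Δ0.255)  III: 1.485 (Δ0.152)  IV: 1.362 (Δ0.029)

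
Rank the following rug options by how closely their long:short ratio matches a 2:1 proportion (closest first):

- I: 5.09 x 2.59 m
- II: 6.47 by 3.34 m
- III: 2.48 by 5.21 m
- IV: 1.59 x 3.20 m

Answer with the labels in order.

IV, I, II, III

Ratios: I = 5.09 / 2.59 ≈ 1.965; II = 6.47 / 3.34 ≈ 1.937; III = 5.21 / 2.48 ≈ 2.101; IV = 3.20 / 1.59 ≈ 2.013.
|Δ from 2.000|: I 0.035; II 0.063; III 0.101; IV 0.013.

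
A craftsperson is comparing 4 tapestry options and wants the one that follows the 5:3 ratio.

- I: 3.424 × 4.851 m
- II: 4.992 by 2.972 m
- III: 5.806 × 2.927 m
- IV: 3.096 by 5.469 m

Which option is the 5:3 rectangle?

II

Target 5:3 ≈ 1.667.
I: 1.417 (Δ0.250)  II: 1.680 (Δ0.013)  III: 1.984 (Δ0.317)  IV: 1.766 (Δ0.099)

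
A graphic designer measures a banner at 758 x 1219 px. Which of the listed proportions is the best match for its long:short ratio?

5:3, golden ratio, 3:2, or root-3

1219/758 ≈ 1.608. Nearest candidates are golden ratio (1.618, off by 0.010) and 5:3 (1.667, off by 0.059).

golden ratio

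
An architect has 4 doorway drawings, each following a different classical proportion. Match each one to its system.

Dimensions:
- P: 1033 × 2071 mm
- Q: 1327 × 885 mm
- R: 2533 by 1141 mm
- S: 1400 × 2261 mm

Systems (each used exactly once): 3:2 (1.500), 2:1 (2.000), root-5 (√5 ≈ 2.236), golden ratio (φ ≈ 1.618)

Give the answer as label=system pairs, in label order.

P=2:1, Q=3:2, R=root-5, S=golden ratio

P = 2071/1033 ≈ 2.005 → 2:1 (2.000)
Q = 1327/885 ≈ 1.499 → 3:2 (1.500)
R = 2533/1141 ≈ 2.220 → root-5 (2.236)
S = 2261/1400 ≈ 1.615 → golden ratio (1.618)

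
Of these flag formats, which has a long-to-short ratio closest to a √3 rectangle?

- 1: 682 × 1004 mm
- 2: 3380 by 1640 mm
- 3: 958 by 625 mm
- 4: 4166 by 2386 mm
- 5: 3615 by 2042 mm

Ratios (long/short): 1 ≈ 1.472; 2 ≈ 2.061; 3 ≈ 1.533; 4 ≈ 1.746; 5 ≈ 1.770.
root-3 ≈ 1.732; option 4 is nearest (Δ 0.014).

4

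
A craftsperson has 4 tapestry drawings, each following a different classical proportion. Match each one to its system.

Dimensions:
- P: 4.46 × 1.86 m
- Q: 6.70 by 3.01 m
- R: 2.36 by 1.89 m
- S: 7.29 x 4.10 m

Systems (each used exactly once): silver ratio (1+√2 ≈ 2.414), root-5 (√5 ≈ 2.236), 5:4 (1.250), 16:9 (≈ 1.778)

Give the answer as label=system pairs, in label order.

Ratios: P ≈ 2.398; Q ≈ 2.226; R ≈ 1.249; S ≈ 1.778.
Targets: silver ratio ≈ 2.414; root-5 ≈ 2.236; 5:4 ≈ 1.250; 16:9 ≈ 1.778.

P=silver ratio, Q=root-5, R=5:4, S=16:9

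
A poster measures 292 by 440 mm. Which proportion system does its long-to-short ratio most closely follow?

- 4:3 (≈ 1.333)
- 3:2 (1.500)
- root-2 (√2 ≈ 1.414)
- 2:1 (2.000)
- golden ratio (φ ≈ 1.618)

440/292 ≈ 1.507. Nearest candidates are 3:2 (1.500, off by 0.007) and root-2 (1.414, off by 0.093).

3:2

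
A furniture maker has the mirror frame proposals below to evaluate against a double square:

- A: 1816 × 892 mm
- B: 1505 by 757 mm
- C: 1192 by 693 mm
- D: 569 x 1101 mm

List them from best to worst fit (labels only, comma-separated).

B, A, D, C

Ratios: A = 1816 / 892 ≈ 2.036; B = 1505 / 757 ≈ 1.988; C = 1192 / 693 ≈ 1.720; D = 1101 / 569 ≈ 1.935.
|Δ from 2.000|: A 0.036; B 0.012; C 0.280; D 0.065.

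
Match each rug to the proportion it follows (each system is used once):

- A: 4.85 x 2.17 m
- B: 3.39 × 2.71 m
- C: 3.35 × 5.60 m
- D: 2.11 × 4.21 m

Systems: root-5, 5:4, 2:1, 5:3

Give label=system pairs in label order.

A=root-5, B=5:4, C=5:3, D=2:1

Ratios: A ≈ 2.235; B ≈ 1.251; C ≈ 1.672; D ≈ 1.995.
Targets: root-5 ≈ 2.236; 5:4 ≈ 1.250; 2:1 ≈ 2.000; 5:3 ≈ 1.667.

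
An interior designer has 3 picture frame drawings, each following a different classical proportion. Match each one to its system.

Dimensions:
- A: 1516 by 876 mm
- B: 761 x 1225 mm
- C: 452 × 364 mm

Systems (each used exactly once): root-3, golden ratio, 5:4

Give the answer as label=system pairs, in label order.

A=root-3, B=golden ratio, C=5:4

A = 1516/876 ≈ 1.731 → root-3 (1.732)
B = 1225/761 ≈ 1.610 → golden ratio (1.618)
C = 452/364 ≈ 1.242 → 5:4 (1.250)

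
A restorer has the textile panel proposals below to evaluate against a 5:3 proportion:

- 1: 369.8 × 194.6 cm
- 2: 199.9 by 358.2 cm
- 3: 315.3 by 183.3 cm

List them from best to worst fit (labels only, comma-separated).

3, 2, 1

1: 369.8/194.6 ≈ 1.900 → |1.900 − 1.667| = 0.233
2: 358.2/199.9 ≈ 1.792 → |1.792 − 1.667| = 0.125
3: 315.3/183.3 ≈ 1.720 → |1.720 − 1.667| = 0.053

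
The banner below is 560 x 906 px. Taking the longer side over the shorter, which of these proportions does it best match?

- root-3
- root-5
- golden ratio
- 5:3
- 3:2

Ratio = 906 / 560 ≈ 1.618.
Distances: root-3 1.732 (Δ 0.114); root-5 2.236 (Δ 0.618); golden ratio 1.618 (Δ 0.000); 5:3 1.667 (Δ 0.049); 3:2 1.500 (Δ 0.118).

golden ratio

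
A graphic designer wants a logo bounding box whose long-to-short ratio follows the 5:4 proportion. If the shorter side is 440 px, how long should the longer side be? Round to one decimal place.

5:4 = 1.25000.
Longer side = 440 × 1.25000 ≈ 550.000 → 550.0 px.

550.0 px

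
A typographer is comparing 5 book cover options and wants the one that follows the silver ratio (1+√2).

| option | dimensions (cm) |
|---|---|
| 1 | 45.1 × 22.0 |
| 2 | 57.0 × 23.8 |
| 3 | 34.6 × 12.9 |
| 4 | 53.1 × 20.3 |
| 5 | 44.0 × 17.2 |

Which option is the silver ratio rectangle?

2

Target silver ratio ≈ 2.414.
1: 2.050 (Δ0.364)  2: 2.395 (Δ0.019)  3: 2.682 (Δ0.268)  4: 2.616 (Δ0.202)  5: 2.558 (Δ0.144)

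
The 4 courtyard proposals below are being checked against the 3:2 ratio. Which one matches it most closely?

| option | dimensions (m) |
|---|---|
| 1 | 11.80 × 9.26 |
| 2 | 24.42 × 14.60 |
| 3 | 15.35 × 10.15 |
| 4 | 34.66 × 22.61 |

3

Ratios (long/short): 1 ≈ 1.274; 2 ≈ 1.673; 3 ≈ 1.512; 4 ≈ 1.533.
3:2 ≈ 1.500; option 3 is nearest (Δ 0.012).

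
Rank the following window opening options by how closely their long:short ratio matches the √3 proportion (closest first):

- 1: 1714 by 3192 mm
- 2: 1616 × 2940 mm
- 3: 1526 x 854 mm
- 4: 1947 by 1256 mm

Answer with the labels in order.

1: 3192/1714 ≈ 1.862 → |1.862 − 1.732| = 0.130
2: 2940/1616 ≈ 1.819 → |1.819 − 1.732| = 0.087
3: 1526/854 ≈ 1.787 → |1.787 − 1.732| = 0.055
4: 1947/1256 ≈ 1.550 → |1.550 − 1.732| = 0.182

3, 2, 1, 4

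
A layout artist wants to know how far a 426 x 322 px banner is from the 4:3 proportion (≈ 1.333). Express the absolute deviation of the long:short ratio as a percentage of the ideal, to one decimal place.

0.8%

Ratio = 426 / 322 ≈ 1.3230.
Ideal 4:3 ≈ 1.3333. |1.3230 − 1.3333| / 1.3333 ≈ 0.77% → 0.8%.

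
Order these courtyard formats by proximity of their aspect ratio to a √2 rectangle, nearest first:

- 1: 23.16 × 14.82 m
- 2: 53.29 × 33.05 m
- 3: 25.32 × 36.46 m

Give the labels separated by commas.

3, 1, 2

1: 23.16/14.82 ≈ 1.563 → |1.563 − 1.414| = 0.149
2: 53.29/33.05 ≈ 1.612 → |1.612 − 1.414| = 0.198
3: 36.46/25.32 ≈ 1.440 → |1.440 − 1.414| = 0.026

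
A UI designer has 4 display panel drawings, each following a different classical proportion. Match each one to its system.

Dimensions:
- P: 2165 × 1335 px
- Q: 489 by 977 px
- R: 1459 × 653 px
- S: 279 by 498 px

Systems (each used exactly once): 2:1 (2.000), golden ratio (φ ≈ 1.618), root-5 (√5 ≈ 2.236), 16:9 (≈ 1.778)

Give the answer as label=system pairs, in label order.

P=golden ratio, Q=2:1, R=root-5, S=16:9

P = 2165/1335 ≈ 1.622 → golden ratio (1.618)
Q = 977/489 ≈ 1.998 → 2:1 (2.000)
R = 1459/653 ≈ 2.234 → root-5 (2.236)
S = 498/279 ≈ 1.785 → 16:9 (1.778)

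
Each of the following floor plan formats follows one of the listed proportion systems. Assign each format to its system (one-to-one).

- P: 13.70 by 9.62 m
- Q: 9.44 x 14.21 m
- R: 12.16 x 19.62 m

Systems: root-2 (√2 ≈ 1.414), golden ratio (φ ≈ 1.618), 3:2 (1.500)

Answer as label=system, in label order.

Ratios: P ≈ 1.424; Q ≈ 1.505; R ≈ 1.613.
Targets: root-2 ≈ 1.414; golden ratio ≈ 1.618; 3:2 ≈ 1.500.

P=root-2, Q=3:2, R=golden ratio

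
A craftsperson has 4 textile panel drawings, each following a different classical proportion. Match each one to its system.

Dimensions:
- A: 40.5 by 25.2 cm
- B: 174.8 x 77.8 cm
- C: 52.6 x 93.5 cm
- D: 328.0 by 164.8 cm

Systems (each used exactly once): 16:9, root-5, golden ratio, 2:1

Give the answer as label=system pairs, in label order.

A=golden ratio, B=root-5, C=16:9, D=2:1

Ratios: A ≈ 1.607; B ≈ 2.247; C ≈ 1.778; D ≈ 1.990.
Targets: 16:9 ≈ 1.778; root-5 ≈ 2.236; golden ratio ≈ 1.618; 2:1 ≈ 2.000.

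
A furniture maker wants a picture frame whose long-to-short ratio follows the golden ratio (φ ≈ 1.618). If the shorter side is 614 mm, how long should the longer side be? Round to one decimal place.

993.5 mm

golden ratio ≈ 1.61803.
Longer side = 614 × 1.61803 ≈ 993.470 → 993.5 mm.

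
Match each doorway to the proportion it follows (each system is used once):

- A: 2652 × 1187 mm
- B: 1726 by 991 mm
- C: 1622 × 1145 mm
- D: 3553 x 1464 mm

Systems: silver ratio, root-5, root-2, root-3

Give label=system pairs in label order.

A=root-5, B=root-3, C=root-2, D=silver ratio

Ratios: A ≈ 2.234; B ≈ 1.742; C ≈ 1.417; D ≈ 2.427.
Targets: silver ratio ≈ 2.414; root-5 ≈ 2.236; root-2 ≈ 1.414; root-3 ≈ 1.732.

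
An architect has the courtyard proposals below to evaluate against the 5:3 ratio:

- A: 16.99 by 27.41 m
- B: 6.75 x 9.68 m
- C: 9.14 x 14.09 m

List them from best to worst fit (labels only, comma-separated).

A, C, B

A: 27.41/16.99 ≈ 1.613 → |1.613 − 1.667| = 0.054
B: 9.68/6.75 ≈ 1.434 → |1.434 − 1.667| = 0.233
C: 14.09/9.14 ≈ 1.542 → |1.542 − 1.667| = 0.125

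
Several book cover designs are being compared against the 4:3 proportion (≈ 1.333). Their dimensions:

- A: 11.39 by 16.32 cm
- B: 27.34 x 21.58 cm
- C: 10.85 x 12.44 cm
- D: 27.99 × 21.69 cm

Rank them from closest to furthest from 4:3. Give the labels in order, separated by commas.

A: 16.32/11.39 ≈ 1.433 → |1.433 − 1.333| = 0.100
B: 27.34/21.58 ≈ 1.267 → |1.267 − 1.333| = 0.066
C: 12.44/10.85 ≈ 1.147 → |1.147 − 1.333| = 0.186
D: 27.99/21.69 ≈ 1.290 → |1.290 − 1.333| = 0.043

D, B, A, C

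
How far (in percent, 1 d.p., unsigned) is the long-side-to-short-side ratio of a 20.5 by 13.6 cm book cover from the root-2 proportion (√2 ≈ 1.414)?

Ratio = 20.5 / 13.6 ≈ 1.5074.
Ideal root-2 ≈ 1.4142. |1.5074 − 1.4142| / 1.4142 ≈ 6.59% → 6.6%.

6.6%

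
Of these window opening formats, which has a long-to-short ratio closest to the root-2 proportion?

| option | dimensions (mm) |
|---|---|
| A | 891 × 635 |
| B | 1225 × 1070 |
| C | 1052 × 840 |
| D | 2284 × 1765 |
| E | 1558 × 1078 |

A

Ratios (long/short): A ≈ 1.403; B ≈ 1.145; C ≈ 1.252; D ≈ 1.294; E ≈ 1.445.
root-2 ≈ 1.414; option A is nearest (Δ 0.011).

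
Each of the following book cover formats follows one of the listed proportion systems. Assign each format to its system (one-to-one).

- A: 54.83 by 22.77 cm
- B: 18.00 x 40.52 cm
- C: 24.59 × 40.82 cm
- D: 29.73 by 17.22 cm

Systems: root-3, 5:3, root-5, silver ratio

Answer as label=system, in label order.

A=silver ratio, B=root-5, C=5:3, D=root-3

Ratios: A ≈ 2.408; B ≈ 2.251; C ≈ 1.660; D ≈ 1.726.
Targets: root-3 ≈ 1.732; 5:3 ≈ 1.667; root-5 ≈ 2.236; silver ratio ≈ 2.414.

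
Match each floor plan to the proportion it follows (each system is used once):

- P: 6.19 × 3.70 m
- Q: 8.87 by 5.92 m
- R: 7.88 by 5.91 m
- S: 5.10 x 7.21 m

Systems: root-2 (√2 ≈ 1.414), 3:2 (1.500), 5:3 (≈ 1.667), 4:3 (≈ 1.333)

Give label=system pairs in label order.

Ratios: P ≈ 1.673; Q ≈ 1.498; R ≈ 1.333; S ≈ 1.414.
Targets: root-2 ≈ 1.414; 3:2 ≈ 1.500; 5:3 ≈ 1.667; 4:3 ≈ 1.333.

P=5:3, Q=3:2, R=4:3, S=root-2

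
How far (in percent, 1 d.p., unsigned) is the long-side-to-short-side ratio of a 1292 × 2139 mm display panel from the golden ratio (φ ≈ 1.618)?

Ratio = 2139 / 1292 ≈ 1.6556.
Ideal golden ratio ≈ 1.6180. |1.6556 − 1.6180| / 1.6180 ≈ 2.32% → 2.3%.

2.3%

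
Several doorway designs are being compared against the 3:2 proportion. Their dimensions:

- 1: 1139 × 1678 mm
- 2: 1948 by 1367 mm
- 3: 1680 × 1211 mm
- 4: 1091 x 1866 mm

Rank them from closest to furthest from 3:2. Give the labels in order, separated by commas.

1, 2, 3, 4

1: 1678/1139 ≈ 1.473 → |1.473 − 1.500| = 0.027
2: 1948/1367 ≈ 1.425 → |1.425 − 1.500| = 0.075
3: 1680/1211 ≈ 1.387 → |1.387 − 1.500| = 0.113
4: 1866/1091 ≈ 1.710 → |1.710 − 1.500| = 0.210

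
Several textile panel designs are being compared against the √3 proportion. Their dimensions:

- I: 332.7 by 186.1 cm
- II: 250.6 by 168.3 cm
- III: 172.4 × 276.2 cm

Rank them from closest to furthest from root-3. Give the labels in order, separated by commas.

I, III, II

I: 332.7/186.1 ≈ 1.788 → |1.788 − 1.732| = 0.056
II: 250.6/168.3 ≈ 1.489 → |1.489 − 1.732| = 0.243
III: 276.2/172.4 ≈ 1.602 → |1.602 − 1.732| = 0.130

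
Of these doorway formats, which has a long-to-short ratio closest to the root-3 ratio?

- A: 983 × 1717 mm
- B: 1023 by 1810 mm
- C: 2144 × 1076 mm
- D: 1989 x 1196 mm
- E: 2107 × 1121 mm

A

Ratios (long/short): A ≈ 1.747; B ≈ 1.769; C ≈ 1.993; D ≈ 1.663; E ≈ 1.880.
root-3 ≈ 1.732; option A is nearest (Δ 0.015).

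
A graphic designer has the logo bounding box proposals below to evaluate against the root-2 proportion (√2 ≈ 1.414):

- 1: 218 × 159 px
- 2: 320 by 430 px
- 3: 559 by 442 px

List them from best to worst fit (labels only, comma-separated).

1, 2, 3

Ratios: 1 = 218 / 159 ≈ 1.371; 2 = 430 / 320 ≈ 1.344; 3 = 559 / 442 ≈ 1.265.
|Δ from 1.414|: 1 0.043; 2 0.070; 3 0.149.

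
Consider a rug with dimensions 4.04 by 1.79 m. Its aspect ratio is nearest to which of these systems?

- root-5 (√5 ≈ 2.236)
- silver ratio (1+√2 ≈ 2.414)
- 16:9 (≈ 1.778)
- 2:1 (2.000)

root-5

Ratio = 4.04 / 1.79 ≈ 2.257.
Distances: root-5 2.236 (Δ 0.021); silver ratio 2.414 (Δ 0.157); 16:9 1.778 (Δ 0.479); 2:1 2.000 (Δ 0.257).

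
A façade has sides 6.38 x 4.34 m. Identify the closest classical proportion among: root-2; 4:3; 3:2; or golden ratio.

3:2

6.38/4.34 ≈ 1.470. Nearest candidates are 3:2 (1.500, off by 0.030) and root-2 (1.414, off by 0.056).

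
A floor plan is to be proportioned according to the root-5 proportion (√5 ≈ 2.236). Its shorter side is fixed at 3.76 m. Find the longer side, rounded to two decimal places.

root-5 ≈ 2.23607.
Longer side = 3.76 × 2.23607 ≈ 8.4076 → 8.41 m.

8.41 m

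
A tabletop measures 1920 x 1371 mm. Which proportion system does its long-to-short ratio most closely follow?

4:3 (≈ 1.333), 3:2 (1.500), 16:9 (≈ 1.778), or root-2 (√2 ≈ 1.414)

1920/1371 ≈ 1.400. Nearest candidates are root-2 (1.414, off by 0.014) and 4:3 (1.333, off by 0.067).

root-2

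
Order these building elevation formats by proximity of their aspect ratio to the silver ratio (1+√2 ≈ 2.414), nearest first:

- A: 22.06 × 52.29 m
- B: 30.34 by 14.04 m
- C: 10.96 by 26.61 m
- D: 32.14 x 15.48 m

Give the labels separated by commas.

C, A, B, D

Ratios: A = 52.29 / 22.06 ≈ 2.370; B = 30.34 / 14.04 ≈ 2.161; C = 26.61 / 10.96 ≈ 2.428; D = 32.14 / 15.48 ≈ 2.076.
|Δ from 2.414|: A 0.044; B 0.253; C 0.014; D 0.338.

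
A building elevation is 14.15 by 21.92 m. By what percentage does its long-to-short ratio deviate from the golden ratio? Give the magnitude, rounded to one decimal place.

Ratio = 21.92 / 14.15 ≈ 1.5491.
Ideal golden ratio ≈ 1.6180. |1.5491 − 1.6180| / 1.6180 ≈ 4.26% → 4.3%.

4.3%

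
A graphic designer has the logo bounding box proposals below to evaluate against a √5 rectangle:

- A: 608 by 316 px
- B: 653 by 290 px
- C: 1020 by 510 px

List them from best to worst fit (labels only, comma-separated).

B, C, A

A: 608/316 ≈ 1.924 → |1.924 − 2.236| = 0.312
B: 653/290 ≈ 2.252 → |2.252 − 2.236| = 0.016
C: 1020/510 ≈ 2.000 → |2.000 − 2.236| = 0.236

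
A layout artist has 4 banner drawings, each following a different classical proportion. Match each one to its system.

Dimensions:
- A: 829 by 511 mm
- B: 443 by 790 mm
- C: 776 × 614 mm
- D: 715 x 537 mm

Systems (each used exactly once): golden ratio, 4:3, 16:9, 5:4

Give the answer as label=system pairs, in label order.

Ratios: A ≈ 1.622; B ≈ 1.783; C ≈ 1.264; D ≈ 1.331.
Targets: golden ratio ≈ 1.618; 4:3 ≈ 1.333; 16:9 ≈ 1.778; 5:4 ≈ 1.250.

A=golden ratio, B=16:9, C=5:4, D=4:3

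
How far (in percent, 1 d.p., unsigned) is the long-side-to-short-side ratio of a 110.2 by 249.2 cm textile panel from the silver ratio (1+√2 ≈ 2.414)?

Ratio = 249.2 / 110.2 ≈ 2.2613.
Ideal silver ratio ≈ 2.4142. |2.2613 − 2.4142| / 2.4142 ≈ 6.33% → 6.3%.

6.3%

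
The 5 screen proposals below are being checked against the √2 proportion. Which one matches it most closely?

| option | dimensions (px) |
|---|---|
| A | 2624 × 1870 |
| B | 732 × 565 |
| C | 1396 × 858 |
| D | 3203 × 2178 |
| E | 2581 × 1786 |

A

Ratios (long/short): A ≈ 1.403; B ≈ 1.296; C ≈ 1.627; D ≈ 1.471; E ≈ 1.445.
root-2 ≈ 1.414; option A is nearest (Δ 0.011).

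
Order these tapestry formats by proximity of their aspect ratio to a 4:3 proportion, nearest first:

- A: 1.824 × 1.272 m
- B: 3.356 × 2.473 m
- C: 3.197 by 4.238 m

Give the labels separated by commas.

C, B, A

A: 1.824/1.272 ≈ 1.434 → |1.434 − 1.333| = 0.101
B: 3.356/2.473 ≈ 1.357 → |1.357 − 1.333| = 0.024
C: 4.238/3.197 ≈ 1.326 → |1.326 − 1.333| = 0.007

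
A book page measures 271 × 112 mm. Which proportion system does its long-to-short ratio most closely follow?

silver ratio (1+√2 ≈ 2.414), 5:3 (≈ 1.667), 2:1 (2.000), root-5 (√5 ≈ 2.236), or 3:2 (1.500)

silver ratio

Ratio = 271 / 112 ≈ 2.420.
Distances: silver ratio 2.414 (Δ 0.006); 5:3 1.667 (Δ 0.753); 2:1 2.000 (Δ 0.420); root-5 2.236 (Δ 0.184); 3:2 1.500 (Δ 0.920).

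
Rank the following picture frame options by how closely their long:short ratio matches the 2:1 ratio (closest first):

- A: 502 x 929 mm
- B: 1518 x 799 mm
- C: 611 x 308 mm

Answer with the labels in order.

A: 929/502 ≈ 1.851 → |1.851 − 2.000| = 0.149
B: 1518/799 ≈ 1.900 → |1.900 − 2.000| = 0.100
C: 611/308 ≈ 1.984 → |1.984 − 2.000| = 0.016

C, B, A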